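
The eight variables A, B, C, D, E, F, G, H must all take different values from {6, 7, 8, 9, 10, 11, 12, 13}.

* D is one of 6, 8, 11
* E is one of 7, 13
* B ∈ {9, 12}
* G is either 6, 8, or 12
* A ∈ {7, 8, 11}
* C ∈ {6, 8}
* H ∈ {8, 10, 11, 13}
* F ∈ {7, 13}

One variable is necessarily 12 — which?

Among the 8 variables, 9 fits only B (and all 8 values in {6, 7, 8, 9, 10, 11, 12, 13} must be used), so B = 9.
The 7 still-open variables draw from only 7 values {6, 7, 8, 10, 11, 12, 13}, so each is used; only H can be 10, hence H = 10.
The 6 still-open variables draw from only 6 values {6, 7, 8, 11, 12, 13}, so each is used; only G can be 12, hence G = 12.

G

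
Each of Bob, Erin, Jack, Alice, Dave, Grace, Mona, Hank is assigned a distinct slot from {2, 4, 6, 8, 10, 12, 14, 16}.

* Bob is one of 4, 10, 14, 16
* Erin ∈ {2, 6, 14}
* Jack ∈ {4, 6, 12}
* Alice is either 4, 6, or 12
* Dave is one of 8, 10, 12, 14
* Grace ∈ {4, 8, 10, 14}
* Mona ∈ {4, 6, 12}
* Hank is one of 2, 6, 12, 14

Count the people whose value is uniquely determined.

1

The 8 variables draw from only 8 values {2, 4, 6, 8, 10, 12, 14, 16}, so each is used; only Bob can be 16, hence Bob = 16.
The 3 variables Jack, Alice, Mona are confined to {4, 6, 12}, which locks those values in; drop them from Erin, Dave, Grace, Hank.
Erin and Hank share exactly the 2 values {2, 14}; by pigeonhole those values go to them, so strike 2, 14 from Dave, Grace.
Determined: Bob=16. The other people each still have more than one consistent value. That makes 1.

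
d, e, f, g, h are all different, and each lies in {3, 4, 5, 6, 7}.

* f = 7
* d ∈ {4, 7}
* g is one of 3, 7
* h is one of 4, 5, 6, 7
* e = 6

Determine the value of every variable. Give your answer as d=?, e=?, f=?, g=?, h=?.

d=4, e=6, f=7, g=3, h=5

e's domain is down to {6}, so e = 6. Strike 6 from h.
That leaves f = 7. Eliminate 7 elsewhere: d, g, h.
g has just one choice, so g = 3.
That leaves d = 4. Strike 4 from h.
That leaves h = 5.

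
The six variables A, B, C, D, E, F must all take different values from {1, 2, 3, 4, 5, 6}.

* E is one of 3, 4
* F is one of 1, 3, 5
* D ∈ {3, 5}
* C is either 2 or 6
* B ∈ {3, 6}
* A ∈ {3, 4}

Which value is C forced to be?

The 6 variables together cover exactly {1, 2, 3, 4, 5, 6} — 6 values for 6 variables — and 1 appears only in F's list, so F = 1.
The 5 still-open variables together cover exactly {2, 3, 4, 5, 6} — 5 values for 5 variables — and 2 appears only in C's list, so C = 2.

2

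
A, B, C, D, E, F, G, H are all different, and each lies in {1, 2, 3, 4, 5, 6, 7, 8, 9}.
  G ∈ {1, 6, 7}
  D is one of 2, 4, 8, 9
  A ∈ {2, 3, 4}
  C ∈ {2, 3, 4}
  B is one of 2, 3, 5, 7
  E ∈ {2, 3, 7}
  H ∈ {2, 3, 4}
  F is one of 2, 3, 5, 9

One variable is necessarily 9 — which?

F

A, C, H share exactly the 3 values {2, 3, 4}; by pigeonhole those values go to them, so strike 2, 3, 4 from B, D, E, F.
E must be 7 (only option left). Eliminate 7 elsewhere: B, G.
B must be 5 (only option left). Eliminate 5 elsewhere: F.
So 9 goes to F.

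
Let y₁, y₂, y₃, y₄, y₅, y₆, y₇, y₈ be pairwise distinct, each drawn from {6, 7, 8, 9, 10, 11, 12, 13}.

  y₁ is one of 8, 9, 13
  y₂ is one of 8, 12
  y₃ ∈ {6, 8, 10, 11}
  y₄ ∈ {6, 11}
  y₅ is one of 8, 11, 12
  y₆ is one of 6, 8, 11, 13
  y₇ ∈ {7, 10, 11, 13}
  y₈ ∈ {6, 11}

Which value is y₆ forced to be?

13

The 8 variables together cover exactly {6, 7, 8, 9, 10, 11, 12, 13} — 8 values for 8 variables — and 7 appears only in y₇'s list, so y₇ = 7.
The 7 still-open variables together cover exactly {6, 8, 9, 10, 11, 12, 13} — 7 values for 7 variables — and 9 appears only in y₁'s list, so y₁ = 9.
Among the 6 still-open variables, 10 fits only y₃ (and all 6 values in {6, 8, 10, 11, 12, 13} must be used), so y₃ = 10.
Among the 5 still-open variables, 13 fits only y₆ (and all 5 values in {6, 8, 11, 12, 13} must be used), so y₆ = 13.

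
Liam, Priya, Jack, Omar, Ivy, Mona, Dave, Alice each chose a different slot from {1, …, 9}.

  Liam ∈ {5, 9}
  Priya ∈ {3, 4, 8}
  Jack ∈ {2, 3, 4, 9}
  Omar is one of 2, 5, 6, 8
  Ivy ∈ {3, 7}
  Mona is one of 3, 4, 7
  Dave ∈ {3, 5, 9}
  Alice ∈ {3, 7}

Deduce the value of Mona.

The 8 variables together cover exactly {2, 3, 4, 5, 6, 7, 8, 9} — 8 values for 8 variables — and 6 appears only in Omar's list, so Omar = 6.
The 7 still-open variables together cover exactly {2, 3, 4, 5, 7, 8, 9} — 7 values for 7 variables — and 2 appears only in Jack's list, so Jack = 2.
The 6 still-open variables draw from only 6 values {3, 4, 5, 7, 8, 9}, so each is used; only Priya can be 8, hence Priya = 8.
Among the 5 still-open variables, 4 fits only Mona (and all 5 values in {3, 4, 5, 7, 9} must be used), so Mona = 4.

4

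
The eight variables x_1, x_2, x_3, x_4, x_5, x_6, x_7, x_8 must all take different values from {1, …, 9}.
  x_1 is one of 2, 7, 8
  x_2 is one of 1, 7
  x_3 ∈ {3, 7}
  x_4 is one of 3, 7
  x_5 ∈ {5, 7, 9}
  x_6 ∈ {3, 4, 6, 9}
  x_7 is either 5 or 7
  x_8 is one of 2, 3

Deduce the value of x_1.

8

x_3 and x_4 between them cover only {3, 7} — a naked pair. Remove those values from x_1, x_2, x_5, x_6, x_7, x_8.
x_2's domain is down to {1}, so x_2 = 1.
x_7 must be 5 (only option left). Strike 5 from x_5.
x_8 must be 2 (only option left). So x_1 can't be 2.
So x_1 = 8.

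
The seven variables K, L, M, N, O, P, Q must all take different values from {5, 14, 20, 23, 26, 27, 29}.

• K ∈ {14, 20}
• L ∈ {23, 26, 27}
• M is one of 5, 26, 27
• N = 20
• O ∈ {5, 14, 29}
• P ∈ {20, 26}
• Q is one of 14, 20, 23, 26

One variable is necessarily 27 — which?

L

N has just one choice, so N = 20. So K, P, Q can't be 20.
P's domain is down to {26}, so P = 26. Strike 26 from L, M, Q.
K's domain is down to {14}, so K = 14. Eliminate 14 elsewhere: O, Q.
Q must be 23 (only option left). So L can't be 23.
So 27 goes to L.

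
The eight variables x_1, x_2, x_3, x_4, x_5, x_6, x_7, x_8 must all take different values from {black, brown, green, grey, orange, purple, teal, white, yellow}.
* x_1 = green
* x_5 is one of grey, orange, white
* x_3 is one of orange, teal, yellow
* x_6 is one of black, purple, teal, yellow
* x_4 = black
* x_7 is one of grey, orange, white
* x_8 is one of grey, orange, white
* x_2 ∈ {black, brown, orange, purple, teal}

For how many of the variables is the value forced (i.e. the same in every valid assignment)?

x_1 must be green (only option left).
x_4's domain is down to {black}, so x_4 = black. Strike black from x_2, x_6.
x_5, x_7, x_8 between them cover only {grey, orange, white} — a naked triple. Remove those values from x_2, x_3.
Determined: x_1=green, x_4=black. The other variables each still have more than one consistent value. That makes 2.

2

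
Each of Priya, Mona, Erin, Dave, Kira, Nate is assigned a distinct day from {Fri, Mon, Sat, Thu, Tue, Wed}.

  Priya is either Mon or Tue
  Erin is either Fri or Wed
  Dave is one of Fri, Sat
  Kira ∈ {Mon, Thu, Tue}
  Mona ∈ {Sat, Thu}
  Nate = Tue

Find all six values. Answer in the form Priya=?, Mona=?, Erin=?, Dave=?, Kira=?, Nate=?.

Priya=Mon, Mona=Sat, Erin=Wed, Dave=Fri, Kira=Thu, Nate=Tue

Nate must be Tue (only option left). Strike Tue from Priya, Kira.
Priya must be Mon (only option left). Eliminate Mon elsewhere: Kira.
Kira's domain is down to {Thu}, so Kira = Thu. So Mona can't be Thu.
Mona must be Sat (only option left). Strike Sat from Dave.
Dave's domain is down to {Fri}, so Dave = Fri. So Erin can't be Fri.
That leaves Erin = Wed.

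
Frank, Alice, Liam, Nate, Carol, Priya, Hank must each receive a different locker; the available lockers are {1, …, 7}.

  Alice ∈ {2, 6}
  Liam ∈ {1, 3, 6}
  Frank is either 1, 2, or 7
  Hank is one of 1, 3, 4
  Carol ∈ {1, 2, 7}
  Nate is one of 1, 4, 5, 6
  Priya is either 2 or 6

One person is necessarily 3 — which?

Liam

The 7 variables draw from only 7 values {1, 2, 3, 4, 5, 6, 7}, so each is used; only Nate can be 5, hence Nate = 5.
The 6 still-open variables draw from only 6 values {1, 2, 3, 4, 6, 7}, so each is used; only Hank can be 4, hence Hank = 4.
Among the 5 still-open variables, 3 fits only Liam (and all 5 values in {1, 2, 3, 6, 7} must be used), so Liam = 3.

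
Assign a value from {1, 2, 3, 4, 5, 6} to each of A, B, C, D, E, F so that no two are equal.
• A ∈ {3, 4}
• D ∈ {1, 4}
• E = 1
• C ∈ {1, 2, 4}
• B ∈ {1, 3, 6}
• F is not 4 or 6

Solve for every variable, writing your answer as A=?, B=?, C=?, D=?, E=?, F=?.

E has just one choice, so E = 1. So B, C, D, F can't be 1.
That leaves D = 4. So A, C can't be 4.
A has just one choice, so A = 3. Eliminate 3 elsewhere: B, F.
B has just one choice, so B = 6.
C's domain is down to {2}, so C = 2. Strike 2 from F.
F must be 5 (only option left).

A=3, B=6, C=2, D=4, E=1, F=5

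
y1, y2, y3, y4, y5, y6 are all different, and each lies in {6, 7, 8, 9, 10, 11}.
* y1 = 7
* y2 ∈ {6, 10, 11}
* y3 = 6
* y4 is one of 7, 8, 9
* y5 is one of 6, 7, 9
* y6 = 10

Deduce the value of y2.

y1's domain is down to {7}, so y1 = 7. Remove 7 from y4, y5.
That leaves y3 = 6. So y2, y5 can't be 6.
That leaves y5 = 9. So y4 can't be 9.
That leaves y6 = 10. So y2 can't be 10.
So y2 = 11.

11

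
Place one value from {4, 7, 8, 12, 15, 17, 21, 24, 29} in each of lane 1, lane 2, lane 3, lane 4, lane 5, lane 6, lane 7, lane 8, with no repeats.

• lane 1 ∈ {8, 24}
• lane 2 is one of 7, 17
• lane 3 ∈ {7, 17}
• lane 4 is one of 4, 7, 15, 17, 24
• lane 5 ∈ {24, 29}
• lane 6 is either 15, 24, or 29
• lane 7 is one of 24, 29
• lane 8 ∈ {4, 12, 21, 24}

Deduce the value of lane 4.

lane 2 and lane 3 share exactly the 2 values {7, 17}; by pigeonhole those values go to them, so strike 7, 17 from lane 4.
The 2 variables lane 5 and lane 7 are confined to {24, 29}, which locks those values in; drop them from lane 1, lane 4, lane 6, lane 8.
lane 1 must be 8 (only option left).
lane 6 must be 15 (only option left). Eliminate 15 elsewhere: lane 4.
So lane 4 = 4.

4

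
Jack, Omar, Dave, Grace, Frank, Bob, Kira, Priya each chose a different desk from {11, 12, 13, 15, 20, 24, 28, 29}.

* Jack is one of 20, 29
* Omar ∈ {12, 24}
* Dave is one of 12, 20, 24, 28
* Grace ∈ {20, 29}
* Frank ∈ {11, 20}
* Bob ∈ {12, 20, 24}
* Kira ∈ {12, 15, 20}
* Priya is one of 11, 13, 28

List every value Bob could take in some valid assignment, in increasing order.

The 8 variables together cover exactly {11, 12, 13, 15, 20, 24, 28, 29} — 8 values for 8 variables — and 13 appears only in Priya's list, so Priya = 13.
The 7 still-open variables draw from only 7 values {11, 12, 15, 20, 24, 28, 29}, so each is used; only Frank can be 11, hence Frank = 11.
The 6 still-open variables together cover exactly {12, 15, 20, 24, 28, 29} — 6 values for 6 variables — and 15 appears only in Kira's list, so Kira = 15.
The 5 still-open variables draw from only 5 values {12, 20, 24, 28, 29}, so each is used; only Dave can be 28, hence Dave = 28.
The 2 variables Jack and Grace are confined to {20, 29}, which locks those values in; drop them from Bob.
No further eliminations apply; Bob can still be any of 12, 24.

12, 24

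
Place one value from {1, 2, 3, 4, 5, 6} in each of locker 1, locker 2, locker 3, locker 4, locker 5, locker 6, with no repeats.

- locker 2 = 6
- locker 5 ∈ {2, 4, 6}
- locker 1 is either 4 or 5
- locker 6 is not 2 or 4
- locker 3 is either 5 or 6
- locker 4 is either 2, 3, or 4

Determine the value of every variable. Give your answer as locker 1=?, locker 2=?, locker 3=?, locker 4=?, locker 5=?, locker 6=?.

locker 2 has just one choice, so locker 2 = 6. Eliminate 6 elsewhere: locker 3, locker 5, locker 6.
locker 3's domain is down to {5}, so locker 3 = 5. So locker 1, locker 6 can't be 5.
locker 1's domain is down to {4}, so locker 1 = 4. Strike 4 from locker 4, locker 5.
locker 5 must be 2 (only option left). Eliminate 2 elsewhere: locker 4.
locker 4's domain is down to {3}, so locker 4 = 3. Strike 3 from locker 6.
That leaves locker 6 = 1.

locker 1=4, locker 2=6, locker 3=5, locker 4=3, locker 5=2, locker 6=1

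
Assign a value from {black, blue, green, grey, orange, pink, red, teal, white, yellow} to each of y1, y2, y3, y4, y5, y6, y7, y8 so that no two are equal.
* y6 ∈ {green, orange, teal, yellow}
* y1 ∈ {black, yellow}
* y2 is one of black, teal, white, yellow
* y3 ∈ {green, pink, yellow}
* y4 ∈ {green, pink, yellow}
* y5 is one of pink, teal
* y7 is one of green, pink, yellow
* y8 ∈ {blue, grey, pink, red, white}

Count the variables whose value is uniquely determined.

4

y3, y4, y7 between them cover only {green, pink, yellow} — a naked triple. Remove those values from y1, y2, y5, y6, y8.
y1's domain is down to {black}, so y1 = black. Remove black from y2.
That leaves y5 = teal. So y2, y6 can't be teal.
y6 has just one choice, so y6 = orange.
y2's domain is down to {white}, so y2 = white. Eliminate white elsewhere: y8.
Determined: y1=black, y2=white, y5=teal, y6=orange. The other variables each still have more than one consistent value. That makes 4.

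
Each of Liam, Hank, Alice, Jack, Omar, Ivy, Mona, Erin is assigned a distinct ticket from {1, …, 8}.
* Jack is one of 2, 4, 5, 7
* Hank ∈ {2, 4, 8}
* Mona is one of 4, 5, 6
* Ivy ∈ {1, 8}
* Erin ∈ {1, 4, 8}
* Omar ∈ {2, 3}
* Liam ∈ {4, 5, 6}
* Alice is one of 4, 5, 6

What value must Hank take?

The 8 variables draw from only 8 values {1, 2, 3, 4, 5, 6, 7, 8}, so each is used; only Omar can be 3, hence Omar = 3.
The 7 still-open variables draw from only 7 values {1, 2, 4, 5, 6, 7, 8}, so each is used; only Jack can be 7, hence Jack = 7.
The 6 still-open variables together cover exactly {1, 2, 4, 5, 6, 8} — 6 values for 6 variables — and 2 appears only in Hank's list, so Hank = 2.

2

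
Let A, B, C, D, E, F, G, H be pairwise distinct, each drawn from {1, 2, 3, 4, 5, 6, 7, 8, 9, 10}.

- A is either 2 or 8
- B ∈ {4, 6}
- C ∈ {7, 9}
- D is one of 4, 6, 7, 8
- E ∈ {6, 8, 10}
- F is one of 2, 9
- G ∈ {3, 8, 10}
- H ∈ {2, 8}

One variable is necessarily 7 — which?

The 8 variables draw from only 8 values {2, 3, 4, 6, 7, 8, 9, 10}, so each is used; only G can be 3, hence G = 3.
Among the 7 still-open variables, 10 fits only E (and all 7 values in {2, 4, 6, 7, 8, 9, 10} must be used), so E = 10.
The 2 variables A and H are confined to {2, 8}, which locks those values in; drop them from D, F.
F's domain is down to {9}, so F = 9. Eliminate 9 elsewhere: C.
So 7 goes to C.

C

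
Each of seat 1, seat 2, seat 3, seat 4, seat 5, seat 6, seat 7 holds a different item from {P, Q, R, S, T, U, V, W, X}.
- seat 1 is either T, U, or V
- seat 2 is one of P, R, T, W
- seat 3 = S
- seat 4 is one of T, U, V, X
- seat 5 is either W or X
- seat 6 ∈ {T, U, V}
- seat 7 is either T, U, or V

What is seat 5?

seat 3 must be S (only option left).
seat 1, seat 6, seat 7 share exactly the 3 values {T, U, V}; by pigeonhole those values go to them, so strike T, U, V from seat 2, seat 4.
seat 4's domain is down to {X}, so seat 4 = X. So seat 5 can't be X.
So seat 5 = W.

W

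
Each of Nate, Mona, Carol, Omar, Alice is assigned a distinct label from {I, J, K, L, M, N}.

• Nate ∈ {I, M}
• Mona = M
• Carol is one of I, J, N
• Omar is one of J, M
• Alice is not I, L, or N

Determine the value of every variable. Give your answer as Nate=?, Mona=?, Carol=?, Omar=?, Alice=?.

Mona must be M (only option left). Strike M from Nate, Omar, Alice.
Omar must be J (only option left). Strike J from Carol, Alice.
Alice has just one choice, so Alice = K.
That leaves Nate = I. Eliminate I elsewhere: Carol.
Carol's domain is down to {N}, so Carol = N.

Nate=I, Mona=M, Carol=N, Omar=J, Alice=K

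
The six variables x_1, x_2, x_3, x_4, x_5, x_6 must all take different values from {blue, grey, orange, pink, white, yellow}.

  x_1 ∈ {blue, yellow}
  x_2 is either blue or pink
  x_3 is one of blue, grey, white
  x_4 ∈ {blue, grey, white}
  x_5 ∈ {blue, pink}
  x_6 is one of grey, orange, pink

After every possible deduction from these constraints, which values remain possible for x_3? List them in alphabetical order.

grey, white

Among the 6 variables, orange fits only x_6 (and all 6 values in {blue, grey, orange, pink, white, yellow} must be used), so x_6 = orange.
The 5 still-open variables draw from only 5 values {blue, grey, pink, white, yellow}, so each is used; only x_1 can be yellow, hence x_1 = yellow.
x_2 and x_5 share exactly the 2 values {blue, pink}; by pigeonhole those values go to them, so strike blue, pink from x_3, x_4.
No further eliminations apply; x_3 can still be any of grey, white.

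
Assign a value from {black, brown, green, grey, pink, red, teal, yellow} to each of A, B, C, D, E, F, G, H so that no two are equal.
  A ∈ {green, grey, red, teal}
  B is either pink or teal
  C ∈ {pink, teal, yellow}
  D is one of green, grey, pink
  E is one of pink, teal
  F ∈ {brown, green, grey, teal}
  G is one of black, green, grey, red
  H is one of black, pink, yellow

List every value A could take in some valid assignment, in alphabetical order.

green, grey, red

The 8 variables draw from only 8 values {black, brown, green, grey, pink, red, teal, yellow}, so each is used; only F can be brown, hence F = brown.
B and E between them cover only {pink, teal} — a naked pair. Remove those values from A, C, D, H.
That leaves C = yellow. So H can't be yellow.
H's domain is down to {black}, so H = black. Strike black from G.
No further eliminations apply; A can still be any of green, grey, red.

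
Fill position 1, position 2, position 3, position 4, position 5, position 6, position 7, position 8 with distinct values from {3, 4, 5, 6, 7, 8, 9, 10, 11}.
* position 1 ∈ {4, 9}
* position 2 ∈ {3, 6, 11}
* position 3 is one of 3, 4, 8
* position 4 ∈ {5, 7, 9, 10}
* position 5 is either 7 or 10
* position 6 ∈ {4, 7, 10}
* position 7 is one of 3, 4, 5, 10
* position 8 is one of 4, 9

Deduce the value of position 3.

8

position 1 and position 8 between them cover only {4, 9} — a naked pair. Remove those values from position 3, position 4, position 6, position 7.
position 5 and position 6 between them cover only {7, 10} — a naked pair. Remove those values from position 4, position 7.
That leaves position 4 = 5. Eliminate 5 elsewhere: position 7.
position 7's domain is down to {3}, so position 7 = 3. So position 2, position 3 can't be 3.
So position 3 = 8.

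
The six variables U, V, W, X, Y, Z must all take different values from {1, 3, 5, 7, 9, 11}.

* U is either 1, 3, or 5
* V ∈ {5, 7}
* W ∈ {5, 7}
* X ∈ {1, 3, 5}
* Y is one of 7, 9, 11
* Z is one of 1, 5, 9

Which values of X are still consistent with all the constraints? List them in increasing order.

1, 3

The 6 variables together cover exactly {1, 3, 5, 7, 9, 11} — 6 values for 6 variables — and 11 appears only in Y's list, so Y = 11.
The 5 still-open variables together cover exactly {1, 3, 5, 7, 9} — 5 values for 5 variables — and 9 appears only in Z's list, so Z = 9.
V and W between them cover only {5, 7} — a naked pair. Remove those values from U, X.
No further eliminations apply; X can still be any of 1, 3.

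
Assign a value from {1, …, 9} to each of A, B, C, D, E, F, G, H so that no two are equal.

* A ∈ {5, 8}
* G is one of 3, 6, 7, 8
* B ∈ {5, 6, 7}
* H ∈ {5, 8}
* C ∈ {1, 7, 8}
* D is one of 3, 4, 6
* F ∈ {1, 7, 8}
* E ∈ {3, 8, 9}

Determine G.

The 8 variables together cover exactly {1, 3, 4, 5, 6, 7, 8, 9} — 8 values for 8 variables — and 4 appears only in D's list, so D = 4.
Among the 7 still-open variables, 9 fits only E (and all 7 values in {1, 3, 5, 6, 7, 8, 9} must be used), so E = 9.
The 6 still-open variables draw from only 6 values {1, 3, 5, 6, 7, 8}, so each is used; only G can be 3, hence G = 3.

3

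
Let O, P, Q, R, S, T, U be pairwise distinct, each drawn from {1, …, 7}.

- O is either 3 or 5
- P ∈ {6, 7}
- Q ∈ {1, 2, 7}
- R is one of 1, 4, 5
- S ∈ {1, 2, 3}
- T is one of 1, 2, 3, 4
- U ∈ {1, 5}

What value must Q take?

The 7 variables draw from only 7 values {1, 2, 3, 4, 5, 6, 7}, so each is used; only P can be 6, hence P = 6.
The 6 still-open variables draw from only 6 values {1, 2, 3, 4, 5, 7}, so each is used; only Q can be 7, hence Q = 7.

7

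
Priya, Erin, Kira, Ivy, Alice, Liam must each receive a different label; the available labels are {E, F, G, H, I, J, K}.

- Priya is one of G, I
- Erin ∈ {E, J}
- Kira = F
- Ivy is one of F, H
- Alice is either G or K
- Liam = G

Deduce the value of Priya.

I

Kira has just one choice, so Kira = F. Strike F from Ivy.
Ivy must be H (only option left).
Liam's domain is down to {G}, so Liam = G. Strike G from Priya, Alice.
So Priya = I.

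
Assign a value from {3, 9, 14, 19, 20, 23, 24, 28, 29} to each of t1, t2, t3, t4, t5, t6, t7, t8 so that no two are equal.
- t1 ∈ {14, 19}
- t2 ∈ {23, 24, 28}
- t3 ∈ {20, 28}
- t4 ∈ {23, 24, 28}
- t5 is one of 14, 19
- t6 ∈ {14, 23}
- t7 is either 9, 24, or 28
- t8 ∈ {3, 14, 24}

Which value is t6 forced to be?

23

The 8 variables together cover exactly {3, 9, 14, 19, 20, 23, 24, 28} — 8 values for 8 variables — and 3 appears only in t8's list, so t8 = 3.
The 7 still-open variables together cover exactly {9, 14, 19, 20, 23, 24, 28} — 7 values for 7 variables — and 9 appears only in t7's list, so t7 = 9.
Among the 6 still-open variables, 20 fits only t3 (and all 6 values in {14, 19, 20, 23, 24, 28} must be used), so t3 = 20.
t1 and t5 between them cover only {14, 19} — a naked pair. Remove those values from t6.
So t6 = 23.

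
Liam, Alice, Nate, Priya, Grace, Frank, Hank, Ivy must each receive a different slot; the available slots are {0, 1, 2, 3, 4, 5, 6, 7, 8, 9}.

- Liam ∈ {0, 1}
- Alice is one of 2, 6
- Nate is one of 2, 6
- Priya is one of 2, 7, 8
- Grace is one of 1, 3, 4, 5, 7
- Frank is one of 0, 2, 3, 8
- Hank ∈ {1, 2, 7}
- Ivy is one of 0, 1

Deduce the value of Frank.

Liam and Ivy share exactly the 2 values {0, 1}; by pigeonhole those values go to them, so strike 0, 1 from Grace, Frank, Hank.
Alice and Nate share exactly the 2 values {2, 6}; by pigeonhole those values go to them, so strike 2, 6 from Priya, Frank, Hank.
Hank has just one choice, so Hank = 7. Strike 7 from Priya, Grace.
Priya has just one choice, so Priya = 8. Eliminate 8 elsewhere: Frank.
So Frank = 3.

3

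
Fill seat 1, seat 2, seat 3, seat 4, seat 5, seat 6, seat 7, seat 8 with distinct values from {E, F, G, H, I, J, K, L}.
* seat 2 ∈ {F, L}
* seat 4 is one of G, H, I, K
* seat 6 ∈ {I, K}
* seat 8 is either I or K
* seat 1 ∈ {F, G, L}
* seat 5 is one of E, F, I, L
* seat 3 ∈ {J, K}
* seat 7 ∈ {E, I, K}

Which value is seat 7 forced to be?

E

Among the 8 variables, H fits only seat 4 (and all 8 values in {E, F, G, H, I, J, K, L} must be used), so seat 4 = H.
Among the 7 still-open variables, G fits only seat 1 (and all 7 values in {E, F, G, I, J, K, L} must be used), so seat 1 = G.
The 6 still-open variables draw from only 6 values {E, F, I, J, K, L}, so each is used; only seat 3 can be J, hence seat 3 = J.
The 2 variables seat 6 and seat 8 are confined to {I, K}, which locks those values in; drop them from seat 5, seat 7.
So seat 7 = E.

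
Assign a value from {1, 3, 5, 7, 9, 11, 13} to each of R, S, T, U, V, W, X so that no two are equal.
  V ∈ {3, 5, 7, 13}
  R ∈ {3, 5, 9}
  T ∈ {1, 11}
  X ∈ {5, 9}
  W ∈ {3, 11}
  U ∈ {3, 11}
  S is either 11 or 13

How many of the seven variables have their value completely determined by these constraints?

The 7 variables draw from only 7 values {1, 3, 5, 7, 9, 11, 13}, so each is used; only T can be 1, hence T = 1.
Among the 6 still-open variables, 7 fits only V (and all 6 values in {3, 5, 7, 9, 11, 13} must be used), so V = 7.
The 5 still-open variables together cover exactly {3, 5, 9, 11, 13} — 5 values for 5 variables — and 13 appears only in S's list, so S = 13.
U and W between them cover only {3, 11} — a naked pair. Remove those values from R.
Determined: S=13, T=1, V=7. The other variables each still have more than one consistent value. That makes 3.

3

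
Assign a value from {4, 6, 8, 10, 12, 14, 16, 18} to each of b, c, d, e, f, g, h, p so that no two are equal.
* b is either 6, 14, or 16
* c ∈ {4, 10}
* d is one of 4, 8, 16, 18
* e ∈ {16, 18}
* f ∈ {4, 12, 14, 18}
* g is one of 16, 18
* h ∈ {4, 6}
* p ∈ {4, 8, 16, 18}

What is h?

Among the 8 variables, 10 fits only c (and all 8 values in {4, 6, 8, 10, 12, 14, 16, 18} must be used), so c = 10.
The 7 still-open variables draw from only 7 values {4, 6, 8, 12, 14, 16, 18}, so each is used; only f can be 12, hence f = 12.
The 6 still-open variables together cover exactly {4, 6, 8, 14, 16, 18} — 6 values for 6 variables — and 14 appears only in b's list, so b = 14.
The 5 still-open variables draw from only 5 values {4, 6, 8, 16, 18}, so each is used; only h can be 6, hence h = 6.

6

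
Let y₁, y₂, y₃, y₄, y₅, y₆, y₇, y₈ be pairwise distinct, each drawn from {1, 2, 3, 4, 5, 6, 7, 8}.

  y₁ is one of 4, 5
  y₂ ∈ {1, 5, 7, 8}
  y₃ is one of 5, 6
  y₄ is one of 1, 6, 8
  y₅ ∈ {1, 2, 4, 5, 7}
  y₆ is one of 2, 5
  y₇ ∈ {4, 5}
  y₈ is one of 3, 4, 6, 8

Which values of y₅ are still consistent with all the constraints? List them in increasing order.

The 8 variables draw from only 8 values {1, 2, 3, 4, 5, 6, 7, 8}, so each is used; only y₈ can be 3, hence y₈ = 3.
y₁ and y₇ between them cover only {4, 5} — a naked pair. Remove those values from y₂, y₃, y₅, y₆.
y₃'s domain is down to {6}, so y₃ = 6. Strike 6 from y₄.
That leaves y₆ = 2. Eliminate 2 elsewhere: y₅.
No further eliminations apply; y₅ can still be any of 1, 7.

1, 7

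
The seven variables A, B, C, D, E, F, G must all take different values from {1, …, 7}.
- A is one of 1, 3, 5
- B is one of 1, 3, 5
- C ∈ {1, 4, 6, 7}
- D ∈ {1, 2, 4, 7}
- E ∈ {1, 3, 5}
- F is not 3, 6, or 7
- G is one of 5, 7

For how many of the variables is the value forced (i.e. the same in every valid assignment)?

The 7 variables draw from only 7 values {1, 2, 3, 4, 5, 6, 7}, so each is used; only C can be 6, hence C = 6.
The 3 variables A, B, E are confined to {1, 3, 5}, which locks those values in; drop them from D, F, G.
G has just one choice, so G = 7. Strike 7 from D.
Determined: C=6, G=7. The other variables each still have more than one consistent value. That makes 2.

2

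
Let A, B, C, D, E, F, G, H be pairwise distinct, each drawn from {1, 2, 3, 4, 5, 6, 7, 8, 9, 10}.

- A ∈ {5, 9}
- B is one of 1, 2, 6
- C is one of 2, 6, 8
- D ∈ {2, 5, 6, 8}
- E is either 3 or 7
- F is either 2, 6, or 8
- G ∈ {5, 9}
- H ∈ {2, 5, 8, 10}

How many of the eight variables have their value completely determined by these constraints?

A and G between them cover only {5, 9} — a naked pair. Remove those values from D, H.
The 3 variables C, D, F are confined to {2, 6, 8}, which locks those values in; drop them from B, H.
B's domain is down to {1}, so B = 1.
H must be 10 (only option left).
Determined: B=1, H=10. The other variables each still have more than one consistent value. That makes 2.

2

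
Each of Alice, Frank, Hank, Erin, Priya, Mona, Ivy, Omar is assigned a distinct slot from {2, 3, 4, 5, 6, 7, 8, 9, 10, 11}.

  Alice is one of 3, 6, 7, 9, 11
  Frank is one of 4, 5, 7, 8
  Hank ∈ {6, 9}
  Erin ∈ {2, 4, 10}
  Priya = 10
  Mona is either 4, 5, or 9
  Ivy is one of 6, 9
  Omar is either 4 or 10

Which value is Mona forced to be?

5

Priya has just one choice, so Priya = 10. Eliminate 10 elsewhere: Erin, Omar.
Omar has just one choice, so Omar = 4. Remove 4 from Frank, Erin, Mona.
Erin's domain is down to {2}, so Erin = 2.
The 2 variables Hank and Ivy are confined to {6, 9}, which locks those values in; drop them from Alice, Mona.
So Mona = 5.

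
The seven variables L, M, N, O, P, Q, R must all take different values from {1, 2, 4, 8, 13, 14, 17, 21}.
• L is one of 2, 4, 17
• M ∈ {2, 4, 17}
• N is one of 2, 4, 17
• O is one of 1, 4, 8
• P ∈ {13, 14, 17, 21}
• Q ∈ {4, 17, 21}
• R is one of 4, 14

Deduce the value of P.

13

L, M, N between them cover only {2, 4, 17} — a naked triple. Remove those values from O, P, Q, R.
That leaves Q = 21. Remove 21 from P.
R's domain is down to {14}, so R = 14. Strike 14 from P.
So P = 13.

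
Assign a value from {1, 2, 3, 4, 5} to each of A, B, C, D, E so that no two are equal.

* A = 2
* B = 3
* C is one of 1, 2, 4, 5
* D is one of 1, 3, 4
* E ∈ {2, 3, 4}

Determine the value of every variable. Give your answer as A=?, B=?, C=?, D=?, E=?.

A=2, B=3, C=5, D=1, E=4

A's domain is down to {2}, so A = 2. Strike 2 from C, E.
B's domain is down to {3}, so B = 3. Strike 3 from D, E.
E must be 4 (only option left). Strike 4 from C, D.
D's domain is down to {1}, so D = 1. Remove 1 from C.
C has just one choice, so C = 5.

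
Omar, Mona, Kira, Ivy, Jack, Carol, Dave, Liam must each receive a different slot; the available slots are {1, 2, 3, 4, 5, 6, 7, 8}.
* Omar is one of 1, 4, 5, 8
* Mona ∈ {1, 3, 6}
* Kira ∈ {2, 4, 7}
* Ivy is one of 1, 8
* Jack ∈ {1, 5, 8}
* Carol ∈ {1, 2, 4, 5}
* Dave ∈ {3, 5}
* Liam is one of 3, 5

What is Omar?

4

Among the 8 variables, 6 fits only Mona (and all 8 values in {1, 2, 3, 4, 5, 6, 7, 8} must be used), so Mona = 6.
Among the 7 still-open variables, 7 fits only Kira (and all 7 values in {1, 2, 3, 4, 5, 7, 8} must be used), so Kira = 7.
The 6 still-open variables draw from only 6 values {1, 2, 3, 4, 5, 8}, so each is used; only Carol can be 2, hence Carol = 2.
The 5 still-open variables draw from only 5 values {1, 3, 4, 5, 8}, so each is used; only Omar can be 4, hence Omar = 4.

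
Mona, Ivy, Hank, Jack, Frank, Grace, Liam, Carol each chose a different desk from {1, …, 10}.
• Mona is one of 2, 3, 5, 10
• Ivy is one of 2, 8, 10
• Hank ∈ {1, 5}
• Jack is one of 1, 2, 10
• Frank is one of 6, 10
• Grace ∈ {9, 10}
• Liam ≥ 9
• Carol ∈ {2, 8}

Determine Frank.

Among the 8 variables, 3 fits only Mona (and all 8 values in {1, 2, 3, 5, 6, 8, 9, 10} must be used), so Mona = 3.
The 7 still-open variables together cover exactly {1, 2, 5, 6, 8, 9, 10} — 7 values for 7 variables — and 5 appears only in Hank's list, so Hank = 5.
The 6 still-open variables draw from only 6 values {1, 2, 6, 8, 9, 10}, so each is used; only Jack can be 1, hence Jack = 1.
Among the 5 still-open variables, 6 fits only Frank (and all 5 values in {2, 6, 8, 9, 10} must be used), so Frank = 6.

6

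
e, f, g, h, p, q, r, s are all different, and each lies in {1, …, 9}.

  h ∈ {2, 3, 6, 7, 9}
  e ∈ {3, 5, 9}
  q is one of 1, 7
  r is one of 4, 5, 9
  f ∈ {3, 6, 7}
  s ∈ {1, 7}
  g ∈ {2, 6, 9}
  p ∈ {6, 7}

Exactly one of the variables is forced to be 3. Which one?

f

Among the 8 variables, 4 fits only r (and all 8 values in {1, 2, 3, 4, 5, 6, 7, 9} must be used), so r = 4.
Among the 7 still-open variables, 5 fits only e (and all 7 values in {1, 2, 3, 5, 6, 7, 9} must be used), so e = 5.
q and s between them cover only {1, 7} — a naked pair. Remove those values from f, h, p.
p must be 6 (only option left). Remove 6 from f, g, h.
So 3 goes to f.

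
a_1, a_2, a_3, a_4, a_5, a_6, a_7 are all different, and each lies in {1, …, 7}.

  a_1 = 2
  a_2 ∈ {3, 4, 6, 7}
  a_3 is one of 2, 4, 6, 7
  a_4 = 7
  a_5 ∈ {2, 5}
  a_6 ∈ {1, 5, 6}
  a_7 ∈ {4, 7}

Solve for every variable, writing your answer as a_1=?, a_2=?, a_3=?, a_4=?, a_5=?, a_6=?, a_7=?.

a_1 has just one choice, so a_1 = 2. Strike 2 from a_3, a_5.
a_4 has just one choice, so a_4 = 7. So a_2, a_3, a_7 can't be 7.
a_5 has just one choice, so a_5 = 5. Remove 5 from a_6.
That leaves a_7 = 4. Eliminate 4 elsewhere: a_2, a_3.
a_3 must be 6 (only option left). So a_2, a_6 can't be 6.
a_6 must be 1 (only option left).
a_2 must be 3 (only option left).

a_1=2, a_2=3, a_3=6, a_4=7, a_5=5, a_6=1, a_7=4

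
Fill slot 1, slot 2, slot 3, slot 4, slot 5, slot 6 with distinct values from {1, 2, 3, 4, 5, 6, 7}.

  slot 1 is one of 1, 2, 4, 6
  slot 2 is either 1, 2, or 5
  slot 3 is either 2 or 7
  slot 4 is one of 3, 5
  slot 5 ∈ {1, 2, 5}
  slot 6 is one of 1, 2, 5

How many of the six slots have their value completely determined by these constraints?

2

The 3 variables slot 2, slot 5, slot 6 are confined to {1, 2, 5}, which locks those values in; drop them from slot 1, slot 3, slot 4.
slot 3 must be 7 (only option left).
slot 4 has just one choice, so slot 4 = 3.
Determined: slot 3=7, slot 4=3. The other slots each still have more than one consistent value. That makes 2.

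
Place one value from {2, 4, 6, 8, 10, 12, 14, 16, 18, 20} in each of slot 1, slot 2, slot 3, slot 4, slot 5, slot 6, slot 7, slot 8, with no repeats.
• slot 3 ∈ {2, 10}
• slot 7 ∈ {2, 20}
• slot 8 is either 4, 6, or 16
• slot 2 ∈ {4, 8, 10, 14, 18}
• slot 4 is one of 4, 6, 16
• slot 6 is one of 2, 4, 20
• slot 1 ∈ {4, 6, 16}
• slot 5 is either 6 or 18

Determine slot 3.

10

The 3 variables slot 1, slot 4, slot 8 are confined to {4, 6, 16}, which locks those values in; drop them from slot 2, slot 5, slot 6.
That leaves slot 5 = 18. So slot 2 can't be 18.
slot 6 and slot 7 between them cover only {2, 20} — a naked pair. Remove those values from slot 3.
So slot 3 = 10.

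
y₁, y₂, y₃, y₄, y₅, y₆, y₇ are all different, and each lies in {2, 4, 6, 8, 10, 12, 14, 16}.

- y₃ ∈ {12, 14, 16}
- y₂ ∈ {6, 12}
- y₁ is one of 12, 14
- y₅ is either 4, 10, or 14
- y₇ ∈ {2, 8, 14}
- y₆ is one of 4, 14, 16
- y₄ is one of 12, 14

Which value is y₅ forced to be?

10

The 2 variables y₁ and y₄ are confined to {12, 14}, which locks those values in; drop them from y₂, y₃, y₅, y₆, y₇.
y₂ has just one choice, so y₂ = 6.
y₃'s domain is down to {16}, so y₃ = 16. So y₆ can't be 16.
y₆ has just one choice, so y₆ = 4. So y₅ can't be 4.
So y₅ = 10.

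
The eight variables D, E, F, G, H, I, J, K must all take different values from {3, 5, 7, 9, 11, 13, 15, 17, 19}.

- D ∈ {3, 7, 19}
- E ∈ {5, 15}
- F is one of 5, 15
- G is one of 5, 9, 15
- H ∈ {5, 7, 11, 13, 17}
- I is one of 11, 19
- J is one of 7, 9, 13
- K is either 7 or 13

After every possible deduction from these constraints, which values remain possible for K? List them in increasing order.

7, 13

E and F share exactly the 2 values {5, 15}; by pigeonhole those values go to them, so strike 5, 15 from G, H.
That leaves G = 9. So J can't be 9.
J and K share exactly the 2 values {7, 13}; by pigeonhole those values go to them, so strike 7, 13 from D, H.
No further eliminations apply; K can still be any of 7, 13.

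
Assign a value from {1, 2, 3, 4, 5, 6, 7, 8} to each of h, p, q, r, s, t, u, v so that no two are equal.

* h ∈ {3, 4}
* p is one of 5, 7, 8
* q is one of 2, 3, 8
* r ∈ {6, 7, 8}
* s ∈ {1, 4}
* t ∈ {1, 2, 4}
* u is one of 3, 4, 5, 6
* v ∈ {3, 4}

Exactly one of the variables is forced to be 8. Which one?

h and v share exactly the 2 values {3, 4}; by pigeonhole those values go to them, so strike 3, 4 from q, s, t, u.
s's domain is down to {1}, so s = 1. Strike 1 from t.
That leaves t = 2. Strike 2 from q.
So 8 goes to q.

q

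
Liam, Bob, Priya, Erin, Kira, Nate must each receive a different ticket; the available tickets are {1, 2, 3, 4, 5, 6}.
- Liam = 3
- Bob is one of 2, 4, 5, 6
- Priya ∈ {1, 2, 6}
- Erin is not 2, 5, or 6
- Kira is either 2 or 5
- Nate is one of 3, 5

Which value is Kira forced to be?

2

Liam's domain is down to {3}, so Liam = 3. So Erin, Nate can't be 3.
Nate's domain is down to {5}, so Nate = 5. So Bob, Kira can't be 5.
So Kira = 2.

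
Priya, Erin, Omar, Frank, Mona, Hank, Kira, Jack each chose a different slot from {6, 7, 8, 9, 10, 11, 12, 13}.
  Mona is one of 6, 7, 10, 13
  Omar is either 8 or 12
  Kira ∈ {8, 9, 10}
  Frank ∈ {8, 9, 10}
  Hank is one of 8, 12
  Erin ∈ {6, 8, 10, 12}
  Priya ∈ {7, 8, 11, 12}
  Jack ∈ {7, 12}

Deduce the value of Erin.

6

The 8 variables draw from only 8 values {6, 7, 8, 9, 10, 11, 12, 13}, so each is used; only Priya can be 11, hence Priya = 11.
The 7 still-open variables draw from only 7 values {6, 7, 8, 9, 10, 12, 13}, so each is used; only Mona can be 13, hence Mona = 13.
The 6 still-open variables together cover exactly {6, 7, 8, 9, 10, 12} — 6 values for 6 variables — and 6 appears only in Erin's list, so Erin = 6.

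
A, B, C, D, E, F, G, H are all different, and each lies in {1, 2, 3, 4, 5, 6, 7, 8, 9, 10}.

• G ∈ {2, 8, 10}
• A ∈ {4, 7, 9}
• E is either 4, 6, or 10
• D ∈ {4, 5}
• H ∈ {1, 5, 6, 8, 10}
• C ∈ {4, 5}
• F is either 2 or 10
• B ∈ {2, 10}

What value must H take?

1

The 2 variables B and F are confined to {2, 10}, which locks those values in; drop them from E, G, H.
G has just one choice, so G = 8. Remove 8 from H.
C and D share exactly the 2 values {4, 5}; by pigeonhole those values go to them, so strike 4, 5 from A, E, H.
That leaves E = 6. So H can't be 6.
So H = 1.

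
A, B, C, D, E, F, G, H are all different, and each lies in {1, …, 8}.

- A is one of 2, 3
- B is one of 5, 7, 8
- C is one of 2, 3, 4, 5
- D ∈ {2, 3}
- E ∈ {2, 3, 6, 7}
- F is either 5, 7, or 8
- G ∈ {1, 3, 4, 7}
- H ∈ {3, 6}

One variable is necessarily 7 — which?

E

Among the 8 variables, 1 fits only G (and all 8 values in {1, 2, 3, 4, 5, 6, 7, 8} must be used), so G = 1.
The 7 still-open variables together cover exactly {2, 3, 4, 5, 6, 7, 8} — 7 values for 7 variables — and 4 appears only in C's list, so C = 4.
A and D share exactly the 2 values {2, 3}; by pigeonhole those values go to them, so strike 2, 3 from E, H.
That leaves H = 6. Strike 6 from E.
So 7 goes to E.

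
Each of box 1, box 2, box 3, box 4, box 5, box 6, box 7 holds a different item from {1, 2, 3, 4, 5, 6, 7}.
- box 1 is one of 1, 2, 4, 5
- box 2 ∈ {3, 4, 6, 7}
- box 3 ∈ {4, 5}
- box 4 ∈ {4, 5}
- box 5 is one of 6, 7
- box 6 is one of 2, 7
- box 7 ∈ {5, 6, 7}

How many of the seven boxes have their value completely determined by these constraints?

The 7 variables draw from only 7 values {1, 2, 3, 4, 5, 6, 7}, so each is used; only box 1 can be 1, hence box 1 = 1.
Among the 6 still-open variables, 2 fits only box 6 (and all 6 values in {2, 3, 4, 5, 6, 7} must be used), so box 6 = 2.
The 5 still-open variables together cover exactly {3, 4, 5, 6, 7} — 5 values for 5 variables — and 3 appears only in box 2's list, so box 2 = 3.
The 2 variables box 3 and box 4 are confined to {4, 5}, which locks those values in; drop them from box 7.
Determined: box 1=1, box 2=3, box 6=2. The other boxes each still have more than one consistent value. That makes 3.

3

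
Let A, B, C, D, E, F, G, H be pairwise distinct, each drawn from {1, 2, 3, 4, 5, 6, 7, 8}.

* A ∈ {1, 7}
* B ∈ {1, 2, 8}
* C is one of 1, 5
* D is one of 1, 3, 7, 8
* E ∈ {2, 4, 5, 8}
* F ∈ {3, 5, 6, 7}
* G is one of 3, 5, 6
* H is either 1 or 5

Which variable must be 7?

The 8 variables together cover exactly {1, 2, 3, 4, 5, 6, 7, 8} — 8 values for 8 variables — and 4 appears only in E's list, so E = 4.
The 7 still-open variables together cover exactly {1, 2, 3, 5, 6, 7, 8} — 7 values for 7 variables — and 2 appears only in B's list, so B = 2.
Among the 6 still-open variables, 8 fits only D (and all 6 values in {1, 3, 5, 6, 7, 8} must be used), so D = 8.
The 2 variables C and H are confined to {1, 5}, which locks those values in; drop them from A, F, G.
So 7 goes to A.

A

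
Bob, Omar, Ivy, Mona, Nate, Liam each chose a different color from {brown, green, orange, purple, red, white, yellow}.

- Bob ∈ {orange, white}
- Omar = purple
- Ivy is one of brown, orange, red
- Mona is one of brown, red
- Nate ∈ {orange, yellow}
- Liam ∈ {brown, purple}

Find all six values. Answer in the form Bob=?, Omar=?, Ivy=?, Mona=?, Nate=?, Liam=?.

Bob=white, Omar=purple, Ivy=orange, Mona=red, Nate=yellow, Liam=brown

Omar's domain is down to {purple}, so Omar = purple. So Liam can't be purple.
Liam's domain is down to {brown}, so Liam = brown. Remove brown from Ivy, Mona.
Mona has just one choice, so Mona = red. Remove red from Ivy.
Ivy's domain is down to {orange}, so Ivy = orange. Eliminate orange elsewhere: Bob, Nate.
That leaves Nate = yellow.
Bob's domain is down to {white}, so Bob = white.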